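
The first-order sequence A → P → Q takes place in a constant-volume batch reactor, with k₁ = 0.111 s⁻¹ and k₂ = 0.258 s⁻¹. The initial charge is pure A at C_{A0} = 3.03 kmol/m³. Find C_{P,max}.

0.690 kmol/m³

Evaluating C_P at t_opt = ln(k₂/k₁)/(k₂−k₁) gives C_{P,max}/C_{A0} = (k₁/k₂)^[k₂/(k₂−k₁)].
= (0.111/0.258)^(0.258/(0.258−0.111)) = (0.4302)^(1.755) = 0.2276.
C_{P,max} = 0.2276×3.03 = 0.690 kmol/m³.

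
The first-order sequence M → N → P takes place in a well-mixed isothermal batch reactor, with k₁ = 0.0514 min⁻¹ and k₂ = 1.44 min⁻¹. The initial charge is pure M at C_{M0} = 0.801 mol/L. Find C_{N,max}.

0.0253 mol/L

At the optimum, C_{N,max}/C_{M0} = (k₁/k₂)^[k₂/(k₂−k₁)].
= (0.0514/1.44)^(1.44/(1.44−0.0514)) = (0.03569)^(1.037) = 0.03155.
C_{N,max} = 0.03155×0.801 = 0.0253 mol/L.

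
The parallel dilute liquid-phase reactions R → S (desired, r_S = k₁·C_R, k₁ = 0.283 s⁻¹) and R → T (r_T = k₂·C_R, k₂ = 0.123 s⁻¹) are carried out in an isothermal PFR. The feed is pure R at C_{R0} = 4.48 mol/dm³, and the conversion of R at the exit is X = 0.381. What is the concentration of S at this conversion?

1.19 mol/dm³

C_R = C_{R0}(1−X) = 2.773 mol/dm³.
Both paths are first order in R, so the instantaneous fraction to S is constant: dC_S/d(−C_R) = k₁/(k₁+k₂) = 0.6970.
C_S = 0.6970·(C_{R0}−C_R) = 0.6970×1.707 = 1.19 mol/dm³.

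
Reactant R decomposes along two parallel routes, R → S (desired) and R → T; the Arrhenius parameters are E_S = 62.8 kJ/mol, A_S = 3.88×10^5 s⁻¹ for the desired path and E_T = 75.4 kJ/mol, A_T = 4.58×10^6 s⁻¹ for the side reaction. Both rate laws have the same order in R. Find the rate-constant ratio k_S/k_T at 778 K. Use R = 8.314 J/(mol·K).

Since both paths have the same order in R, the concentration cancels and S_{S/T} = k_S/k_T = (A_S/A_T)·exp[(E_T−E_S)/(RT)].
(E_T−E_S)/(RT) = (75.4−62.8)×10³/(8.314×778) = 12600/6468 = 1.948.
k_S/k_T = (3.88×10^5/4.58×10^6)·exp(1.948) = 0.08472 × 7.014 = 0.594.

0.594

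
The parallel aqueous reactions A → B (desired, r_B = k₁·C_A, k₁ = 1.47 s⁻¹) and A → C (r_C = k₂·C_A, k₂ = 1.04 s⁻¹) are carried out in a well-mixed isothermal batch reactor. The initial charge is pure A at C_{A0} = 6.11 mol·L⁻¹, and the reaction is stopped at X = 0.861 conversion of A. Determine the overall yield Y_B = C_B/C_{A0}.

C_A = C_{A0}(1−X) = 0.8493 mol·L⁻¹.
Both paths are first order in A, so the instantaneous fraction to B is constant: dC_B/d(−C_A) = k₁/(k₁+k₂) = 0.5857.
C_B = 0.5857·(C_{A0}−C_A) = 0.5857×5.261 = 3.08 mol·L⁻¹.
Y_B = C_B/C_{A0} = 3.081/6.11 = 0.504.

0.504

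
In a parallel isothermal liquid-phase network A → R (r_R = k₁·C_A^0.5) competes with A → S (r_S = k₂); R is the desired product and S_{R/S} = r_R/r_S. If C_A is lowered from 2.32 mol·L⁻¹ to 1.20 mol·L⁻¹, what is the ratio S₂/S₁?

0.719

S_{R/S} = (k₁/k₂)·C_A^0.5, so S₂/S₁ = (C_{A,2}/C_{A,1})^0.5.
= (1.20/2.32)^0.5 = (0.5172)^0.5 = 0.719.
Selectivity toward R falls as C_A falls — high-concentration operation is favoured.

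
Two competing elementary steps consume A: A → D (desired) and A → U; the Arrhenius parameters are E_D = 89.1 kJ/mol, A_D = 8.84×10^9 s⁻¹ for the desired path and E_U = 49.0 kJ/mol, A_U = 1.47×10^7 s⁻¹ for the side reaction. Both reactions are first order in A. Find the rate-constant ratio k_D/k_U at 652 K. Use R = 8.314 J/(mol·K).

0.368

Since both paths have the same order in A, the concentration cancels and S_{D/U} = k_D/k_U = (A_D/A_U)·exp[(E_U−E_D)/(RT)].
(E_U−E_D)/(RT) = (49.0−89.1)×10³/(8.314×652) = -40100/5421 = -7.398.
k_D/k_U = (8.84×10^9/1.47×10^7)·exp(-7.398) = 601.4 × 6.128×10^-4 = 0.368.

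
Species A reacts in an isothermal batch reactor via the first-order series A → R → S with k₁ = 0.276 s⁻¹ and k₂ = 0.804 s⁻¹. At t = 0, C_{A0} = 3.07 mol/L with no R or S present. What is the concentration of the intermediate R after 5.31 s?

For first-order series with pure A initially, C_R(t) = k₁C_{A0}/(k₂−k₁)·(e^(−k₁t) − e^(−k₂t)).
e^(−k₁t) = e^(−0.276×5.31) = e^(−1.466) = 0.2309; e^(−k₂t) = e^(−4.269) = 0.01399.
C_R = 0.276×3.07/(0.804−0.276) × (0.2309−0.01399) = 1.605×0.2170 = 0.3482 mol/L.

0.348 mol/L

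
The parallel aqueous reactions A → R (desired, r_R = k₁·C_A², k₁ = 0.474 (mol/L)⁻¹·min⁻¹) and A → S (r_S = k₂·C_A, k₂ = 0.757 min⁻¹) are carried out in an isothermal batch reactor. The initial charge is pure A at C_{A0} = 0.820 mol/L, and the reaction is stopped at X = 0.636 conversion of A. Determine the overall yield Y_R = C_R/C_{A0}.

0.163

C_A = C_{A0}(1−X) = 0.2985 mol/L.
Along a PFR/batch, dC_S/dC_A = −r_S/(r_R+r_S) = −k₂/(k₂+k₁·C_A).
Integrating from C_{A0} to C_A: C_S = (0.757/0.474)·ln[(0.757+0.474·0.820)/(0.757+0.474·0.298)] = 1.597·ln(1.146/0.8985) = 0.3882 mol/L.
Then C_R = (C_{A0}−C_A) − C_S = 0.5215 − 0.3882 = 0.1334 mol/L.
Y_R = C_R/C_{A0} = 0.1334/0.820 = 0.163.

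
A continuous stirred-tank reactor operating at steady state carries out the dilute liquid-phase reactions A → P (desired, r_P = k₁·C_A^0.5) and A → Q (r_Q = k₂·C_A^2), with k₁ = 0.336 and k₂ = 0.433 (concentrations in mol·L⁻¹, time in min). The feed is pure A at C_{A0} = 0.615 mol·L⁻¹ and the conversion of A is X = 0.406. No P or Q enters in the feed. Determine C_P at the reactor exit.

Exit C_A = C_{A0}(1−X) = 0.615×0.594 = 0.3653 mol·L⁻¹.
A CSTR operates uniformly at the exit composition, giving r_P = 0.2031 and r_Q = 0.05778 (each k·C_A^n at C_A = 0.3653).
Fraction of consumed A going to P: r_P/(r_P+r_Q) = 0.7785.
C_P = 0.7785·C_{A0}·X = 0.7785×0.615×0.406 = 0.194 mol·L⁻¹.

0.194 mol·L⁻¹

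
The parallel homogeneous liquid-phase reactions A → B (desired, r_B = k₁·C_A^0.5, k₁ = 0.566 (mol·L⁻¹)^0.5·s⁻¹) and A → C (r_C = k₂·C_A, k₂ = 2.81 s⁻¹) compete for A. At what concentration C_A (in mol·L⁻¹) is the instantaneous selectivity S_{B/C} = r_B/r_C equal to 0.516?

0.152 mol·L⁻¹

S_{B/C} = (k₁/k₂)·C_A^-0.5 ⇒ C_A = (S·k₂/k₁)^(-2).
= (0.516×2.81/0.566)^(-2) = (2.562)^(-2) = 0.152 mol·L⁻¹.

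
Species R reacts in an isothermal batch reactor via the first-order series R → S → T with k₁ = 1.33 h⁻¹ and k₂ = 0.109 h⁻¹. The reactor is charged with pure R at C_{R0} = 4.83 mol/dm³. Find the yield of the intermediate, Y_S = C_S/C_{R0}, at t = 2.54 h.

Solving the coupled first-order balances gives C_S(t) = [k₁/(k₂−k₁)]·C_{R0}·(e^(−k₁t) − e^(−k₂t)).
e^(−k₁t) = e^(−1.33×2.54) = e^(−3.378) = 0.03411; e^(−k₂t) = e^(−0.2769) = 0.7582.
C_S = 1.33×4.83/(0.109−1.33) × (0.03411−0.7582) = (-5.261)×(-0.7241) = 3.809 mol/dm³.
Y_S = C_S/C_{R0} = 3.809/4.83 = 0.789.

0.789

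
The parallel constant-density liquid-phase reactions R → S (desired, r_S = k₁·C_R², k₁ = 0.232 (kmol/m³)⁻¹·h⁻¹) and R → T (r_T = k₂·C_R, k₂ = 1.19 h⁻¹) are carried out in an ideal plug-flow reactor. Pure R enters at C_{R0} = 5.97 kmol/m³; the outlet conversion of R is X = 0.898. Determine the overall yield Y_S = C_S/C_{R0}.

0.331

C_R = C_{R0}(1−X) = 0.6089 kmol/m³.
Along a PFR/batch, dC_T/dC_R = −r_T/(r_S+r_T) = −k₂/(k₂+k₁·C_R).
Integrating from C_{R0} to C_R: C_T = (1.19/0.232)·ln[(1.19+0.232·5.97)/(1.19+0.232·0.609)] = 5.129·ln(2.575/1.331) = 3.384 kmol/m³.
Then C_S = (C_{R0}−C_R) − C_T = 5.361 − 3.384 = 1.977 kmol/m³.
Y_S = C_S/C_{R0} = 1.977/5.97 = 0.331.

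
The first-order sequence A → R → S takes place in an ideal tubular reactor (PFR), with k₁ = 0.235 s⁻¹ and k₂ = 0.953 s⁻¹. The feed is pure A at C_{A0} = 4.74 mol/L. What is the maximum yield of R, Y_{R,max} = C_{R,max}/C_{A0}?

0.156

At the optimum, C_{R,max}/C_{A0} = (k₁/k₂)^[k₂/(k₂−k₁)].
= (0.235/0.953)^(0.953/(0.953−0.235)) = (0.2466)^(1.327) = 0.1559.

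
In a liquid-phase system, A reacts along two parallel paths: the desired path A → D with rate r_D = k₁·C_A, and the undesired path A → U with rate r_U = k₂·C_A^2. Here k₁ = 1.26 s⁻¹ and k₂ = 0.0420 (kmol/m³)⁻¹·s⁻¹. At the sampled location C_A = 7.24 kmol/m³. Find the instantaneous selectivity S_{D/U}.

4.14

S_{D/U} = r_D/r_U = (k₁·C_A)/(k₂·C_A^2) = (k₁/k₂)·C_A⁻¹.
= (1.26×7.240) / (0.0420×7.240^2) = 9.122/2.202 = 4.14.
The undesired path is higher order in A, so low C_A (CSTR or dilute feed) favours D.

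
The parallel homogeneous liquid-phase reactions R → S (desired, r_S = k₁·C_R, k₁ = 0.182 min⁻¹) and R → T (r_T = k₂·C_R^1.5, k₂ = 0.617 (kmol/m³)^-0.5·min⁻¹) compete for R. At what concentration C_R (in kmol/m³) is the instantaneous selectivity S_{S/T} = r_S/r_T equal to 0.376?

0.615 kmol/m³

S_{S/T} = (k₁/k₂)·C_R^-0.5 ⇒ C_R = (S·k₂/k₁)^(-2).
= (0.376×0.617/0.182)^(-2) = (1.275)^(-2) = 0.615 kmol/m³.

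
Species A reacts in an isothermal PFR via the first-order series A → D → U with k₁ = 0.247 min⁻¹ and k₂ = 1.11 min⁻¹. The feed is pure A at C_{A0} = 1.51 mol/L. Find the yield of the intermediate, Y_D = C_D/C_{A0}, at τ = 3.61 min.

The intermediate concentration in a first-order A→B→C sequence is C_D = k₁C_{A0}(e^(−k₁τ) − e^(−k₂τ))/(k₂−k₁).
e^(−k₁τ) = e^(−0.247×3.61) = e^(−0.8917) = 0.4100; e^(−k₂τ) = e^(−4.007) = 0.01819.
C_D = 0.247×1.51/(1.11−0.247) × (0.4100−0.01819) = 0.4322×0.3918 = 0.1693 mol/L.
Y_D = C_D/C_{A0} = 0.1693/1.51 = 0.112.

0.112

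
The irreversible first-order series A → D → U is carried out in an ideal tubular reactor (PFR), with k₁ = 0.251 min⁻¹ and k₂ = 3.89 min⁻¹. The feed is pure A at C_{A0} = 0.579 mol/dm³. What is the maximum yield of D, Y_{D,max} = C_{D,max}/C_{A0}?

0.0534

For a first-order series the maximum intermediate yield is C_{D,max}/C_{A0} = (k₁/k₂)^[k₂/(k₂−k₁)].
= (0.251/3.89)^(3.89/(3.89−0.251)) = (0.06452)^(1.069) = 0.05341.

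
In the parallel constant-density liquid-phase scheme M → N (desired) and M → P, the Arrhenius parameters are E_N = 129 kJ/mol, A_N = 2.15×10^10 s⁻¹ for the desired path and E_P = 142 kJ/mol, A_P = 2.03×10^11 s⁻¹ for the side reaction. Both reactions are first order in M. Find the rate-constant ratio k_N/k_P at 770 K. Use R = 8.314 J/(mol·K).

With equal orders, S_{N/P} = k_N/k_P = (A_N/A_P)·exp[(E_P−E_N)/(RT)].
(E_P−E_N)/(RT) = (142−129)×10³/(8.314×770) = 13000/6402 = 2.031.
k_N/k_P = (2.15×10^10/2.03×10^11)·exp(2.031) = 0.1059 × 7.619 = 0.807.
Since E_N < E_P, lowering the temperature improves selectivity toward N.

0.807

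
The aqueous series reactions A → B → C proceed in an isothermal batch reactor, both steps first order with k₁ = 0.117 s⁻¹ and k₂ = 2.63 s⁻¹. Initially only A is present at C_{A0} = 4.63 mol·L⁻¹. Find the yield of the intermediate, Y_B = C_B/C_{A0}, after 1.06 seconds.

For first-order series with pure A initially, C_B(t) = k₁C_{A0}/(k₂−k₁)·(e^(−k₁t) − e^(−k₂t)).
e^(−k₁t) = e^(−0.117×1.06) = e^(−0.1240) = 0.8834; e^(−k₂t) = e^(−2.788) = 0.06156.
C_B = 0.117×4.63/(2.63−0.117) × (0.8834−0.06156) = 0.2156×0.8218 = 0.1772 mol·L⁻¹.
Y_B = C_B/C_{A0} = 0.1772/4.63 = 0.0383.

0.0383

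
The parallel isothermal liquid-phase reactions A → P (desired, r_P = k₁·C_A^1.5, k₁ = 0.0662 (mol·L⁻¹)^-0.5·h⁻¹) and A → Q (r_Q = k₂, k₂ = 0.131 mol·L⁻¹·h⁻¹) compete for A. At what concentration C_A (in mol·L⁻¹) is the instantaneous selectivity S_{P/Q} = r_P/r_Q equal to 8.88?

S_{P/Q} = (k₁/k₂)·C_A^1.5 ⇒ C_A = (S·k₂/k₁)^(1/1.5).
= (8.88×0.131/0.0662)^(0.6667) = (17.57)^(0.6667) = 6.76 mol·L⁻¹.

6.76 mol·L⁻¹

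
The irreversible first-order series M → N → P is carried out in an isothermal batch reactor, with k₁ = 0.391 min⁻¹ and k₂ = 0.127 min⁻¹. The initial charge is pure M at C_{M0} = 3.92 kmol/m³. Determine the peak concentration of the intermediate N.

2.28 kmol/m³

At the optimum, C_{N,max}/C_{M0} = (k₁/k₂)^[k₂/(k₂−k₁)].
= (0.391/0.127)^(0.127/(0.127−0.391)) = (3.079)^(-0.4811) = 0.5822.
C_{N,max} = 0.5822×3.92 = 2.28 kmol/m³.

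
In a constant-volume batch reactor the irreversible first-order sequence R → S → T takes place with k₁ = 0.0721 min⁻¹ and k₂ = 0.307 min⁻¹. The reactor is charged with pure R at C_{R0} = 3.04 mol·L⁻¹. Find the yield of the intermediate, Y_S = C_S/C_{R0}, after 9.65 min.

0.137

Solving the coupled first-order balances gives C_S(t) = [k₁/(k₂−k₁)]·C_{R0}·(e^(−k₁t) − e^(−k₂t)).
e^(−k₁t) = e^(−0.0721×9.65) = e^(−0.6958) = 0.4987; e^(−k₂t) = e^(−2.963) = 0.05169.
C_S = 0.0721×3.04/(0.307−0.0721) × (0.4987−0.05169) = 0.9331×0.4470 = 0.4171 mol·L⁻¹.
Y_S = C_S/C_{R0} = 0.4171/3.04 = 0.137.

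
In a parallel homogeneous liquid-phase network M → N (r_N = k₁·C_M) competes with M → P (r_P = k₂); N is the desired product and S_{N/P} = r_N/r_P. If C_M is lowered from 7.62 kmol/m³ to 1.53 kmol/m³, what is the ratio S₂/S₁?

0.201

S_{N/P} = (k₁/k₂)·C_M, so S₂/S₁ = (C_{M,2}/C_{M,1}).
= 1.53/7.62 = 0.201.
Selectivity toward N falls as C_M falls — high-concentration operation is favoured.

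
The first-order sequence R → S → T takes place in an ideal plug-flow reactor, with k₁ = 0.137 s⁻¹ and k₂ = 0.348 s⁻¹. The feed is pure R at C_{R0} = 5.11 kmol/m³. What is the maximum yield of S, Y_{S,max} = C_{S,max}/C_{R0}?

At the optimum, C_{S,max}/C_{R0} = (k₁/k₂)^[k₂/(k₂−k₁)].
= (0.137/0.348)^(0.348/(0.348−0.137)) = (0.3937)^(1.649) = 0.2149.

0.215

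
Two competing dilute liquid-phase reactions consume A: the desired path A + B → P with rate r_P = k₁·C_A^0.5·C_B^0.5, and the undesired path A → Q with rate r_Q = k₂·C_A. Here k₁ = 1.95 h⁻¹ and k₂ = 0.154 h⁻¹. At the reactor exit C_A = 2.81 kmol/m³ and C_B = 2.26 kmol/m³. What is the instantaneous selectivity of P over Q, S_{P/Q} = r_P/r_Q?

S_{P/Q} = r_P/r_Q = (k₁·C_A^0.5·C_B^0.5)/(k₂·C_A) = (k₁/k₂)·C_A^-0.5·C_B^0.5.
= (1.95×2.810^0.5×2.260^0.5) / (0.154×2.810) = 4.914/0.4327 = 11.4.
The undesired path is higher order in A, so low C_A (CSTR or dilute feed) favours P.

11.4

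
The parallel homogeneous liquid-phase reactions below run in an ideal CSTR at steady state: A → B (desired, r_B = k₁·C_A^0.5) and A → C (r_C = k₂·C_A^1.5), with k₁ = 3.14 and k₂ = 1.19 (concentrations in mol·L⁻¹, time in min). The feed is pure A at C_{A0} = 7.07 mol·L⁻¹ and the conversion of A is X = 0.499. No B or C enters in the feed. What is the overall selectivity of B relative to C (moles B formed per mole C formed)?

0.745

Exit C_A = C_{A0}(1−X) = 7.07×0.501 = 3.542 mol·L⁻¹.
In a CSTR the entire volume is at exit conditions, so r_B = 3.14×3.542^0.5 = 5.910 and r_C = 1.19×3.542^1.5 = 7.933.
Overall selectivity = C_B/C_C = r_Bτ/(r_Cτ) = r_B/r_C = 0.745.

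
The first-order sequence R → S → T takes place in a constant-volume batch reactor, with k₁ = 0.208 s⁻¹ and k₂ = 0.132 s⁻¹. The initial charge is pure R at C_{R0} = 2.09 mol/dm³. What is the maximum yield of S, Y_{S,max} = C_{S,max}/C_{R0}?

0.454

At the optimum, C_{S,max}/C_{R0} = (k₁/k₂)^[k₂/(k₂−k₁)].
= (0.208/0.132)^(0.132/(0.132−0.208)) = (1.576)^(-1.737) = 0.4539.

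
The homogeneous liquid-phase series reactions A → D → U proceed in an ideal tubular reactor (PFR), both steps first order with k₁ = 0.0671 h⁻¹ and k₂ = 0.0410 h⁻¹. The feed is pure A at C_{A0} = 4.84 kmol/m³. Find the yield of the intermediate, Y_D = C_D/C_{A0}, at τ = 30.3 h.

For first-order series with pure A initially, C_D(τ) = k₁C_{A0}/(k₂−k₁)·(e^(−k₁τ) − e^(−k₂τ)).
e^(−k₁τ) = e^(−0.0671×30.3) = e^(−2.033) = 0.1309; e^(−k₂τ) = e^(−1.242) = 0.2887.
C_D = 0.0671×4.84/(0.0410−0.0671) × (0.1309−0.2887) = (-12.44)×(-0.1578) = 1.963 kmol/m³.
Y_D = C_D/C_{A0} = 1.963/4.84 = 0.406.

0.406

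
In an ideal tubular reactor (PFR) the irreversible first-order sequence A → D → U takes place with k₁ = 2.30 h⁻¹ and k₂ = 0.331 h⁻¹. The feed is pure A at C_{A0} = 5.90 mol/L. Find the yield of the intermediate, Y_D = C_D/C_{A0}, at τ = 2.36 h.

0.530

The intermediate concentration in a first-order A→B→C sequence is C_D = k₁C_{A0}(e^(−k₁τ) − e^(−k₂τ))/(k₂−k₁).
e^(−k₁τ) = e^(−2.30×2.36) = e^(−5.428) = 0.004392; e^(−k₂τ) = e^(−0.7812) = 0.4579.
C_D = 2.30×5.90/(0.331−2.30) × (0.004392−0.4579) = (-6.892)×(-0.4535) = 3.125 mol/L.
Y_D = C_D/C_{A0} = 3.125/5.90 = 0.530.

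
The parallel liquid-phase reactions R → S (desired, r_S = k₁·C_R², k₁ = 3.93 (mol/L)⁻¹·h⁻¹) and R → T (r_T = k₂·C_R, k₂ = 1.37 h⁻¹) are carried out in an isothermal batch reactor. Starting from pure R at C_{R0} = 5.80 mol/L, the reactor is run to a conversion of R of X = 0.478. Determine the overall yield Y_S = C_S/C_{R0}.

C_R = C_{R0}(1−X) = 3.028 mol/L.
Along a PFR/batch, dC_T/dC_R = −r_T/(r_S+r_T) = −k₂/(k₂+k₁·C_R).
Integrating from C_{R0} to C_R: C_T = (1.37/3.93)·ln[(1.37+3.93·5.80)/(1.37+3.93·3.03)] = 0.3486·ln(24.16/13.27) = 0.2090 mol/L.
Then C_S = (C_{R0}−C_R) − C_T = 2.772 − 0.2090 = 2.563 mol/L.
Y_S = C_S/C_{R0} = 2.563/5.80 = 0.442.

0.442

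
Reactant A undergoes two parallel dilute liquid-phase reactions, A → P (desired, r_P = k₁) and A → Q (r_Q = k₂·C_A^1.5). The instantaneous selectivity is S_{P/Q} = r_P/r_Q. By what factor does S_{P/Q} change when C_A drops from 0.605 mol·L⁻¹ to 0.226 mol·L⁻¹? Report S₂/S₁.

4.38

S_{P/Q} = (k₁/k₂)·C_A^-1.5, so S₂/S₁ = (C_{A,2}/C_{A,1})^-1.5.
= (0.226/0.605)^(-1.5) = (0.3736)^(-1.5) = 4.38.
Selectivity toward P rises as C_A falls — low-concentration operation is favoured.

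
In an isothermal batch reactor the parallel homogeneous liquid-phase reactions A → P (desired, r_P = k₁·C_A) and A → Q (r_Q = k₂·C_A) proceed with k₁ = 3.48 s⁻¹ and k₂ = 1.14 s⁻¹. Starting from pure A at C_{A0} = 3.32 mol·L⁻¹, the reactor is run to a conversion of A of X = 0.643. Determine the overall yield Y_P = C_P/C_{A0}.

C_A = C_{A0}(1−X) = 1.185 mol·L⁻¹.
Both paths are first order in A, so the instantaneous fraction to P is constant: dC_P/d(−C_A) = k₁/(k₁+k₂) = 0.7532.
C_P = 0.7532·(C_{A0}−C_A) = 0.7532×2.135 = 1.61 mol·L⁻¹.
Y_P = C_P/C_{A0} = 1.608/3.32 = 0.484.

0.484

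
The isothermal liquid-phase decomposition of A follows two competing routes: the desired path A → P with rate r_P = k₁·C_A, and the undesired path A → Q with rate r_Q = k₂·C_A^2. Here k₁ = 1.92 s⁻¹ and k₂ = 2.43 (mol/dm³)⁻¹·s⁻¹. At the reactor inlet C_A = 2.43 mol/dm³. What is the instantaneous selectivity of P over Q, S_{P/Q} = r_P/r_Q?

S_{P/Q} = r_P/r_Q = (k₁·C_A)/(k₂·C_A^2) = (k₁/k₂)·C_A⁻¹.
= (1.92×2.430) / (2.43×2.430^2) = 4.666/14.35 = 0.325.

0.325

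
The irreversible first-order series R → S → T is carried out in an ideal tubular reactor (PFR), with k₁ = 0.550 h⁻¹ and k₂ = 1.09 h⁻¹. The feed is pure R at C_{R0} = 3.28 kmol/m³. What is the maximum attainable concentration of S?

At the optimum, C_{S,max}/C_{R0} = (k₁/k₂)^[k₂/(k₂−k₁)].
= (0.550/1.09)^(1.09/(1.09−0.550)) = (0.5046)^(2.019) = 0.2514.
C_{S,max} = 0.2514×3.28 = 0.825 kmol/m³.

0.825 kmol/m³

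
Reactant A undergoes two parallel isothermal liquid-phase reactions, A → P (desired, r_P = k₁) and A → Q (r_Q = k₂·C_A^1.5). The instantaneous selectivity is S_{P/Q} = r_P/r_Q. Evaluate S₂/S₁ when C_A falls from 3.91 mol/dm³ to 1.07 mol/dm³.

S_{P/Q} = (k₁/k₂)·C_A^-1.5, so S₂/S₁ = (C_{A,2}/C_{A,1})^-1.5.
= (1.07/3.91)^(-1.5) = (0.2737)^(-1.5) = 6.99.
Selectivity toward P rises as C_A falls — low-concentration operation is favoured.

6.99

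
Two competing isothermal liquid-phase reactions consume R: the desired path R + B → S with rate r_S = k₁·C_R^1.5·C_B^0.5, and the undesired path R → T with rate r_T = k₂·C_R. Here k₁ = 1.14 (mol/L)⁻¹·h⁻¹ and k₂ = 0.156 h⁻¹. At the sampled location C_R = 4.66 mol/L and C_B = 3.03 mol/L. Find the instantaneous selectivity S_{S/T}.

27.5

S_{S/T} = r_S/r_T = (k₁·C_R^1.5·C_B^0.5)/(k₂·C_R) = (k₁/k₂)·C_R^0.5·C_B^0.5.
= (1.14×4.660^1.5×3.030^0.5) / (0.156×4.660) = 19.96/0.7270 = 27.5.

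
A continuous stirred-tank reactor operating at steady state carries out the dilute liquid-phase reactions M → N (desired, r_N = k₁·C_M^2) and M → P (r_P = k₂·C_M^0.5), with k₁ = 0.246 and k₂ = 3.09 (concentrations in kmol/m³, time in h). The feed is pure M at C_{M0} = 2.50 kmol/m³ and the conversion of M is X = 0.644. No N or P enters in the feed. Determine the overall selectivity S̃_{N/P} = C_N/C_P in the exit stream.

0.0668

Exit C_M = C_{M0}(1−X) = 2.50×0.356 = 0.8900 kmol/m³.
A CSTR operates uniformly at the exit composition, giving r_N = 0.1949 and r_P = 2.915 (each k·C_M^n at C_M = 0.8900).
Overall selectivity = C_N/C_P = r_Nτ/(r_Pτ) = r_N/r_P = 0.0668.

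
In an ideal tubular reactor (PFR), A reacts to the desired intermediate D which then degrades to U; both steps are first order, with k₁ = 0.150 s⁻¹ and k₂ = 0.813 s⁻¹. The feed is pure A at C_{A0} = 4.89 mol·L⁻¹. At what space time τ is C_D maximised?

2.55 s

For first-order series the maximum of C_D occurs at τ_opt = ln(k₂/k₁)/(k₂−k₁).
= ln(0.813/0.150)/(0.813−0.150) = ln(5.420)/0.6630 = 1.690/0.6630 = 2.55 s.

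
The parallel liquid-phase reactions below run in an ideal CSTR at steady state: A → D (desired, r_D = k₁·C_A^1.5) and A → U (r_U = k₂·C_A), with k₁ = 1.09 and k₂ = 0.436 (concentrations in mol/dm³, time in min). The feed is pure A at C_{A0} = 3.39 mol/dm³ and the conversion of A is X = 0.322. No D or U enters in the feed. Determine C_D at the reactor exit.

0.864 mol/dm³

Exit C_A = C_{A0}(1−X) = 3.39×0.678 = 2.298 mol/dm³.
Rates in a CSTR are evaluated at the outlet concentration: r_D = 1.09×2.298^1.5 = 3.798, r_U = 0.436×2.298 = 1.002.
Fraction of consumed A going to D: r_D/(r_D+r_U) = 0.7912.
C_D = 0.7912·C_{A0}·X = 0.7912×3.39×0.322 = 0.864 mol/dm³.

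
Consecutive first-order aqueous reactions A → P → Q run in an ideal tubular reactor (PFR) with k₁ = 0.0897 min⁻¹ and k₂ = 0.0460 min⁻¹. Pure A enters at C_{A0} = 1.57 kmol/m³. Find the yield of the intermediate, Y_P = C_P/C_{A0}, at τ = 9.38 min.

For first-order series with pure A initially, C_P(τ) = k₁C_{A0}/(k₂−k₁)·(e^(−k₁τ) − e^(−k₂τ)).
e^(−k₁τ) = e^(−0.0897×9.38) = e^(−0.8414) = 0.4311; e^(−k₂τ) = e^(−0.4315) = 0.6495.
C_P = 0.0897×1.57/(0.0460−0.0897) × (0.4311−0.6495) = (-3.223)×(-0.2184) = 0.7039 kmol/m³.
Y_P = C_P/C_{A0} = 0.7039/1.57 = 0.448.

0.448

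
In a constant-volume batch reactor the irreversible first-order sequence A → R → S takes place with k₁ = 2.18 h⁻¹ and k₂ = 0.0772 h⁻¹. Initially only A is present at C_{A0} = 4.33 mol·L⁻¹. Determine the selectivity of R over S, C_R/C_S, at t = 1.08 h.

Solving the coupled first-order balances gives C_R(t) = [k₁/(k₂−k₁)]·C_{A0}·(e^(−k₁t) − e^(−k₂t)).
e^(−k₁t) = e^(−2.18×1.08) = e^(−2.354) = 0.09495; e^(−k₂t) = e^(−0.08338) = 0.9200.
C_R = 2.18×4.33/(0.0772−2.18) × (0.09495−0.9200) = (-4.489)×(-0.8251) = 3.704 mol·L⁻¹.
C_A = C_{A0}e^(−k₁t) = 0.4111 mol·L⁻¹, so C_S = C_{A0}−C_A−C_R = 0.2152 mol·L⁻¹; C_R/C_S = 17.2.

17.2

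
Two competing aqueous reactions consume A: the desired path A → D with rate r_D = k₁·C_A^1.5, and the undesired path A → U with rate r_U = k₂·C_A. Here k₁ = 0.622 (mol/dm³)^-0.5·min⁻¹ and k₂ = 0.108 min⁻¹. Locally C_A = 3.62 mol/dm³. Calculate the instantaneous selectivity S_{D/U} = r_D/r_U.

11.0

S_{D/U} = r_D/r_U = (k₁·C_A^1.5)/(k₂·C_A) = (k₁/k₂)·C_A^0.5.
= (0.622×3.620^1.5) / (0.108×3.620) = 4.284/0.3910 = 11.0.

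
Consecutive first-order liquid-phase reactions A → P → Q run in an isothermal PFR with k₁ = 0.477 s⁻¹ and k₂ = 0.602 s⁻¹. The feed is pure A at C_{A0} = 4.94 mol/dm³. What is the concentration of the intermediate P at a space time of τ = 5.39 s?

0.707 mol/dm³

Solving the coupled first-order balances gives C_P(τ) = [k₁/(k₂−k₁)]·C_{A0}·(e^(−k₁τ) − e^(−k₂τ)).
e^(−k₁τ) = e^(−0.477×5.39) = e^(−2.571) = 0.07646; e^(−k₂τ) = e^(−3.245) = 0.03898.
C_P = 0.477×4.94/(0.602−0.477) × (0.07646−0.03898) = 18.85×0.03748 = 0.7065 mol/dm³.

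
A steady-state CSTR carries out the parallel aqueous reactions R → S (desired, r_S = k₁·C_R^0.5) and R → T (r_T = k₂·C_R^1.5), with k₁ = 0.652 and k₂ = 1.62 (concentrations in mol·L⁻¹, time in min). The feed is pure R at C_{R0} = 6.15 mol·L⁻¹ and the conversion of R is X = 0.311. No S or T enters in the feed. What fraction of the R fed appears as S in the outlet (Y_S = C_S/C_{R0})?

0.0270

Exit C_R = C_{R0}(1−X) = 6.15×0.689 = 4.237 mol·L⁻¹.
A CSTR operates uniformly at the exit composition, giving r_S = 1.342 and r_T = 14.13 (each k·C_R^n at C_R = 4.237).
Fraction of consumed R going to S: r_S/(r_S+r_T) = 0.08674.
C_S = 0.08674·C_{R0}·X = 0.08674×6.15×0.311 = 0.166 mol·L⁻¹; Y_S = C_S/C_{R0} = 0.0270.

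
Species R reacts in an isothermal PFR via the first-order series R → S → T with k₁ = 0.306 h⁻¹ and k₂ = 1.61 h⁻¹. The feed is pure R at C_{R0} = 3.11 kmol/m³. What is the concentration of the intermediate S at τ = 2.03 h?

0.364 kmol/m³

For first-order series with pure R initially, C_S(τ) = k₁C_{R0}/(k₂−k₁)·(e^(−k₁τ) − e^(−k₂τ)).
e^(−k₁τ) = e^(−0.306×2.03) = e^(−0.6212) = 0.5373; e^(−k₂τ) = e^(−3.268) = 0.03807.
C_S = 0.306×3.11/(1.61−0.306) × (0.5373−0.03807) = 0.7298×0.4992 = 0.3643 kmol/m³.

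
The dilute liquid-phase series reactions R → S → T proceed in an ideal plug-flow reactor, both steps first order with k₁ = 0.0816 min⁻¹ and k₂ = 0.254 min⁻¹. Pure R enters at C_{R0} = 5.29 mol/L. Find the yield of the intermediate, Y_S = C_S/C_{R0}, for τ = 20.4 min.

0.0869

For first-order series with pure R initially, C_S(τ) = k₁C_{R0}/(k₂−k₁)·(e^(−k₁τ) − e^(−k₂τ)).
e^(−k₁τ) = e^(−0.0816×20.4) = e^(−1.665) = 0.1893; e^(−k₂τ) = e^(−5.182) = 0.005619.
C_S = 0.0816×5.29/(0.254−0.0816) × (0.1893−0.005619) = 2.504×0.1836 = 0.4598 mol/L.
Y_S = C_S/C_{R0} = 0.4598/5.29 = 0.0869.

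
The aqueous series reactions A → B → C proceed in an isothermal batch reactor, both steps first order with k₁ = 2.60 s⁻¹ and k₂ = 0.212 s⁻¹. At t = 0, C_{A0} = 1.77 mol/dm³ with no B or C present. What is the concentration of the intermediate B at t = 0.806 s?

For first-order series with pure A initially, C_B(t) = k₁C_{A0}/(k₂−k₁)·(e^(−k₁t) − e^(−k₂t)).
e^(−k₁t) = e^(−2.60×0.806) = e^(−2.096) = 0.1230; e^(−k₂t) = e^(−0.1709) = 0.8429.
C_B = 2.60×1.77/(0.212−2.60) × (0.1230−0.8429) = (-1.927)×(-0.7199) = 1.387 mol/dm³.

1.39 mol/dm³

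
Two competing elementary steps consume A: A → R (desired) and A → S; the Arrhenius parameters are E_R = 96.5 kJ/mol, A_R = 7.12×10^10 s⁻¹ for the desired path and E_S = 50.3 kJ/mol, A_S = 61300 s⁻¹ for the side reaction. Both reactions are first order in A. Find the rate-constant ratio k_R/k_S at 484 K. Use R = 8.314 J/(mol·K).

With equal orders, S_{R/S} = k_R/k_S = (A_R/A_S)·exp[(E_S−E_R)/(RT)].
(E_S−E_R)/(RT) = (50.3−96.5)×10³/(8.314×484) = -46200/4024 = -11.48.
k_R/k_S = (7.12×10^10/61300)·exp(-11.48) = 1.162×10^6 × 1.032×10^-5 = 12.0.
Since E_R > E_S, raising the temperature improves selectivity toward R.

12.0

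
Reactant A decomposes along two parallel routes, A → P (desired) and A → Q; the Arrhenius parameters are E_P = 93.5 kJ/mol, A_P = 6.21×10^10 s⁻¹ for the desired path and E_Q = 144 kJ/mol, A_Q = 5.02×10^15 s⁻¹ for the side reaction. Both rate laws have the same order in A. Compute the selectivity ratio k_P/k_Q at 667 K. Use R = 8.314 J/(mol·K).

0.112

With equal orders, S_{P/Q} = k_P/k_Q = (A_P/A_Q)·exp[(E_Q−E_P)/(RT)].
(E_Q−E_P)/(RT) = (144−93.5)×10³/(8.314×667) = 50500/5545 = 9.107.
k_P/k_Q = (6.21×10^10/5.02×10^15)·exp(9.107) = 1.237×10^-5 × 9014 = 0.112.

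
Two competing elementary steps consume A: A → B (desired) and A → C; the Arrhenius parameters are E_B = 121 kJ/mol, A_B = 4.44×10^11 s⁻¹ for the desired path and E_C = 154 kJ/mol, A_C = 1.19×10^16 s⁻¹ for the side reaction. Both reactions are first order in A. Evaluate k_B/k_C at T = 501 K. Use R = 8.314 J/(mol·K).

k_B/k_C = (A_B/A_C)·exp[−(E_B−E_C)/(RT)] = (A_B/A_C)·exp[(E_C−E_B)/(RT)].
(E_C−E_B)/(RT) = (154−121)×10³/(8.314×501) = 33000/4165 = 7.923.
k_B/k_C = (4.44×10^11/1.19×10^16)·exp(7.923) = 3.731×10^-5 × 2759 = 0.103.
Since E_B < E_C, lowering the temperature improves selectivity toward B.

0.103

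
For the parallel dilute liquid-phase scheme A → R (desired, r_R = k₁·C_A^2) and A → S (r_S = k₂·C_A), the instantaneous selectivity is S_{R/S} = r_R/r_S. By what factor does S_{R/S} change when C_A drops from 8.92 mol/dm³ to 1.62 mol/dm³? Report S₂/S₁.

S_{R/S} = (k₁/k₂)·C_A, so S₂/S₁ = (C_{A,2}/C_{A,1}).
= 1.62/8.92 = 0.182.

0.182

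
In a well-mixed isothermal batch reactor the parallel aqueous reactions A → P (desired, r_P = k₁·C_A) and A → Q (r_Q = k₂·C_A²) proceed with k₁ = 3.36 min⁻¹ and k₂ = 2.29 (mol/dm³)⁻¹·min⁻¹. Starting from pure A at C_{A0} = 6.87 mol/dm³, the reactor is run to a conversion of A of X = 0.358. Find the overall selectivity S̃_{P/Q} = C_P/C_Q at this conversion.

C_A = C_{A0}(1−X) = 4.411 mol/dm³.
Along a PFR/batch, dC_P/dC_A = −r_P/(r_P+r_Q) = −k₁/(k₁+k₂·C_A).
Integrating from C_{A0} to C_A: C_P = (3.36/2.29)·ln[(3.36+2.29·6.87)/(3.36+2.29·4.41)] = 1.467·ln(19.09/13.46) = 0.5129 mol/dm³.
C_Q = (C_{A0}−C_A)−C_P = 1.947 mol/dm³; S̃_{P/Q} = 0.5129/1.947 = 0.263.

0.263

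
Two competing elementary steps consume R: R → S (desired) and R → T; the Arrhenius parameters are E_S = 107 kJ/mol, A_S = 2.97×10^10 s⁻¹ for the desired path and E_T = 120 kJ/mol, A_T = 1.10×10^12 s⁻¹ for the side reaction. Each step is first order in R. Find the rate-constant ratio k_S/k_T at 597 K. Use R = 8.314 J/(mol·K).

0.371

With equal orders, S_{S/T} = k_S/k_T = (A_S/A_T)·exp[(E_T−E_S)/(RT)].
(E_T−E_S)/(RT) = (120−107)×10³/(8.314×597) = 13000/4963 = 2.619.
k_S/k_T = (2.97×10^10/1.10×10^12)·exp(2.619) = 0.02700 × 13.72 = 0.371.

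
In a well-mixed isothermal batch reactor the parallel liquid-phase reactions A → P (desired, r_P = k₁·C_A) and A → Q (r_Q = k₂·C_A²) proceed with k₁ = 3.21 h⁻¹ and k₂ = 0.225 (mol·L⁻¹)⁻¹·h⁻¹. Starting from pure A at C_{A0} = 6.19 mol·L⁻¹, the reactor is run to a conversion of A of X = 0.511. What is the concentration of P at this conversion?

2.40 mol·L⁻¹

C_A = C_{A0}(1−X) = 3.027 mol·L⁻¹.
Along a PFR/batch, dC_P/dC_A = −r_P/(r_P+r_Q) = −k₁/(k₁+k₂·C_A).
Integrating from C_{A0} to C_A: C_P = (3.21/0.225)·ln[(3.21+0.225·6.19)/(3.21+0.225·3.03)] = 14.27·ln(4.603/3.891) = 2.396 mol·L⁻¹.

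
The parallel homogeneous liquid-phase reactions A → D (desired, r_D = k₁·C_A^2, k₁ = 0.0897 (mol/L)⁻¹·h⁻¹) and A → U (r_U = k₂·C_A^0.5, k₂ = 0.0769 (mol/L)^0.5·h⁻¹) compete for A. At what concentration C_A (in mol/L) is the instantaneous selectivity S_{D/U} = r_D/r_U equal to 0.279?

0.385 mol/L

S_{D/U} = (k₁/k₂)·C_A^1.5 ⇒ C_A = (S·k₂/k₁)^(1/1.5).
= (0.279×0.0769/0.0897)^(0.6667) = (0.2392)^(0.6667) = 0.385 mol/L.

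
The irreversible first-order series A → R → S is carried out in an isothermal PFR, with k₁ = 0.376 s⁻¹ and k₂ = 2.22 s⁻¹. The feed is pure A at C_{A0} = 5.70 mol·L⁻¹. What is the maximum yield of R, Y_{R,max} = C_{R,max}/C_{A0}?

0.118

At the optimum, C_{R,max}/C_{A0} = (k₁/k₂)^[k₂/(k₂−k₁)].
= (0.376/2.22)^(2.22/(2.22−0.376)) = (0.1694)^(1.204) = 0.1179.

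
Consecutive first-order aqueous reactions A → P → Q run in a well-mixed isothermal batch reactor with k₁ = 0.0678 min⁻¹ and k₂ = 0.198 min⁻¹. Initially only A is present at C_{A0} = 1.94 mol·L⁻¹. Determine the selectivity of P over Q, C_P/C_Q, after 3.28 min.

2.66

The intermediate concentration in a first-order A→B→C sequence is C_P = k₁C_{A0}(e^(−k₁t) − e^(−k₂t))/(k₂−k₁).
e^(−k₁t) = e^(−0.0678×3.28) = e^(−0.2224) = 0.8006; e^(−k₂t) = e^(−0.6494) = 0.5223.
C_P = 0.0678×1.94/(0.198−0.0678) × (0.8006−0.5223) = 1.010×0.2783 = 0.2811 mol·L⁻¹.
C_A = C_{A0}e^(−k₁t) = 1.553 mol·L⁻¹, so C_Q = C_{A0}−C_A−C_P = 0.1057 mol·L⁻¹; C_P/C_Q = 2.66.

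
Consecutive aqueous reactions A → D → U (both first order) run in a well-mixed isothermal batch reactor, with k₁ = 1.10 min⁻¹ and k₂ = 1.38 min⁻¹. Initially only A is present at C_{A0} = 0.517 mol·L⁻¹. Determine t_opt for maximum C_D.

Setting dC_D/dt = 0 gives t_opt = ln(k₂/k₁)/(k₂−k₁).
= ln(1.38/1.10)/(1.38−1.10) = ln(1.255)/0.2800 = 0.2268/0.2800 = 0.810 min.

0.810 min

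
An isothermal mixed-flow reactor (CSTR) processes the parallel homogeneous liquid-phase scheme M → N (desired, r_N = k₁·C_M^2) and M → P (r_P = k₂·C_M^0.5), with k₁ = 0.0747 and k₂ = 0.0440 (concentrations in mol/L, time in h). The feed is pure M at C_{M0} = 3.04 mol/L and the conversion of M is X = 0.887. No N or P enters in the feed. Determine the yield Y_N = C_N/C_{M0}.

0.226

Exit C_M = C_{M0}(1−X) = 3.04×0.113 = 0.3435 mol/L.
In a CSTR the entire volume is at exit conditions, so r_N = 0.0747×0.3435^2 = 0.008815 and r_P = 0.0440×0.3435^0.5 = 0.02579.
Fraction of consumed M going to N: r_N/(r_N+r_P) = 0.2547.
C_N = 0.2547·C_{M0}·X = 0.2547×3.04×0.887 = 0.687 mol/L; Y_N = C_N/C_{M0} = 0.226.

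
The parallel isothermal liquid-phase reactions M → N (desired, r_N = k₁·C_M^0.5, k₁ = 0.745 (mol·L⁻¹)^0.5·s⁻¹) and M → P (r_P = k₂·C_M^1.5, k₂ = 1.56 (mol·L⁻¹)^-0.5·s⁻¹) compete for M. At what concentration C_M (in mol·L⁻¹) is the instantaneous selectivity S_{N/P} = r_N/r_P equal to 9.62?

S_{N/P} = (k₁/k₂)·C_M⁻¹ ⇒ C_M = (S·k₂/k₁)^(-1).
= (9.62×1.56/0.745)^(-1) = (20.14)^(-1) = 0.0496 mol·L⁻¹.

0.0496 mol·L⁻¹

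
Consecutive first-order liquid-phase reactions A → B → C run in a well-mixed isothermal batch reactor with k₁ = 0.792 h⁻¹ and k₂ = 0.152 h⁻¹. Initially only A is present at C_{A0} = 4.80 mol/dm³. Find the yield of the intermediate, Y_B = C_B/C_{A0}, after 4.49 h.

For first-order series with pure A initially, C_B(t) = k₁C_{A0}/(k₂−k₁)·(e^(−k₁t) − e^(−k₂t)).
e^(−k₁t) = e^(−0.792×4.49) = e^(−3.556) = 0.02855; e^(−k₂t) = e^(−0.6825) = 0.5054.
C_B = 0.792×4.80/(0.152−0.792) × (0.02855−0.5054) = (-5.940)×(-0.4768) = 2.832 mol/dm³.
Y_B = C_B/C_{A0} = 2.832/4.80 = 0.590.

0.590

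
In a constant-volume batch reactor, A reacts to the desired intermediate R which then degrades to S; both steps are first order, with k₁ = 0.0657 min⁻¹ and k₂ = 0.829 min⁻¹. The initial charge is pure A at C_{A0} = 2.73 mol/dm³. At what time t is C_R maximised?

Setting dC_R/dt = 0 gives t_opt = ln(k₂/k₁)/(k₂−k₁).
= ln(0.829/0.0657)/(0.829−0.0657) = ln(12.62)/0.7633 = 2.535/0.7633 = 3.32 min.

3.32 min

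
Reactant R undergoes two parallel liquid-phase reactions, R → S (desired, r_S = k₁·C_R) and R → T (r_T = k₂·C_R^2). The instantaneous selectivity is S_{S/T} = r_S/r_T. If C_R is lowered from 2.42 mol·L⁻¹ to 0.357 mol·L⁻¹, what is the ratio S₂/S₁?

6.78

S_{S/T} = (k₁/k₂)·C_R⁻¹, so S₂/S₁ = (C_{R,2}/C_{R,1})⁻¹.
= 2.42/0.357 = 6.78.
Selectivity toward S rises as C_R falls — low-concentration operation is favoured.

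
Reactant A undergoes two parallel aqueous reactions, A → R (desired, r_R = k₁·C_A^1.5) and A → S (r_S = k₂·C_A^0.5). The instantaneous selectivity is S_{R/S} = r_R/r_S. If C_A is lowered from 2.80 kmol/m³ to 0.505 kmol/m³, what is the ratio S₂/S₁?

S_{R/S} = (k₁/k₂)·C_A, so S₂/S₁ = (C_{A,2}/C_{A,1}).
= 0.505/2.80 = 0.180.
Selectivity toward R falls as C_A falls — high-concentration operation is favoured.

0.180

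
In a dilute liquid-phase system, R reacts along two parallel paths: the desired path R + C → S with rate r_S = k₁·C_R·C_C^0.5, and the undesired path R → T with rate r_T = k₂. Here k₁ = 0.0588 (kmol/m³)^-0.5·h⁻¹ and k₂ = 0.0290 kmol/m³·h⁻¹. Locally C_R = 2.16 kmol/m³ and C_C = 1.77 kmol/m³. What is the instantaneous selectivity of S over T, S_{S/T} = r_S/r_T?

5.83

S_{S/T} = r_S/r_T = (k₁·C_R·C_C^0.5)/(k₂) = (k₁/k₂)·C_R·C_C^0.5.
= (0.0588×2.160×1.770^0.5) / (0.0290) = 0.1690/0.02900 = 5.83.
Since the desired path is higher order in R, keeping C_R high (PFR or concentrated feed) favours S.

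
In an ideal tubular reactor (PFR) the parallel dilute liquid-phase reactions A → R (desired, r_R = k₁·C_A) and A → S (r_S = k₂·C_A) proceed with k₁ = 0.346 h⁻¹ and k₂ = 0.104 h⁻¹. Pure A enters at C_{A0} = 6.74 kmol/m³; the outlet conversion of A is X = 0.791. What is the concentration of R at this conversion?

C_A = C_{A0}(1−X) = 1.409 kmol/m³.
Both paths are first order in A, so the instantaneous fraction to R is constant: dC_R/d(−C_A) = k₁/(k₁+k₂) = 0.7689.
C_R = 0.7689·(C_{A0}−C_A) = 0.7689×5.331 = 4.10 kmol/m³.

4.10 kmol/m³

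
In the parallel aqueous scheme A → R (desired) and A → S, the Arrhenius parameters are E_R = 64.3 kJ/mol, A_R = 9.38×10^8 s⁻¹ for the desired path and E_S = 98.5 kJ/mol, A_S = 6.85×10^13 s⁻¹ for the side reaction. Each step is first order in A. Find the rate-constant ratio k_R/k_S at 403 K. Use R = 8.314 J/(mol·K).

With equal orders, S_{R/S} = k_R/k_S = (A_R/A_S)·exp[(E_S−E_R)/(RT)].
(E_S−E_R)/(RT) = (98.5−64.3)×10³/(8.314×403) = 34200/3351 = 10.21.
k_R/k_S = (9.38×10^8/6.85×10^13)·exp(10.21) = 1.369×10^-5 × 27100 = 0.371.
Since E_R < E_S, lowering the temperature improves selectivity toward R.

0.371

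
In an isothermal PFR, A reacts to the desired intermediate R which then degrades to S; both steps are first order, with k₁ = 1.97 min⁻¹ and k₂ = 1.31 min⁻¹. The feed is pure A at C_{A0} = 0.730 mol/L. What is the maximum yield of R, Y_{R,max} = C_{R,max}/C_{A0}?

0.445

At the optimum, C_{R,max}/C_{A0} = (k₁/k₂)^[k₂/(k₂−k₁)].
= (1.97/1.31)^(1.31/(1.31−1.97)) = (1.504)^(-1.985) = 0.4449.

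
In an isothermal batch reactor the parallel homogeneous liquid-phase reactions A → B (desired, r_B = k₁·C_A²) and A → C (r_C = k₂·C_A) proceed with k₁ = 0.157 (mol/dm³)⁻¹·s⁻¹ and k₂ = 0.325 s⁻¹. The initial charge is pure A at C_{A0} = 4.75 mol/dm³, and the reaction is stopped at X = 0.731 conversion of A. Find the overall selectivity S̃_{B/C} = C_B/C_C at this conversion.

1.36

C_A = C_{A0}(1−X) = 1.278 mol/dm³.
Along a PFR/batch, dC_C/dC_A = −r_C/(r_B+r_C) = −k₂/(k₂+k₁·C_A).
Integrating from C_{A0} to C_A: C_C = (0.325/0.157)·ln[(0.325+0.157·4.75)/(0.325+0.157·1.28)] = 2.070·ln(1.071/0.5256) = 1.473 mol/dm³.
Then C_B = (C_{A0}−C_A) − C_C = 3.472 − 1.473 = 1.999 mol/dm³.
S̃_{B/C} = C_B/C_C = 1.999/1.473 = 1.36.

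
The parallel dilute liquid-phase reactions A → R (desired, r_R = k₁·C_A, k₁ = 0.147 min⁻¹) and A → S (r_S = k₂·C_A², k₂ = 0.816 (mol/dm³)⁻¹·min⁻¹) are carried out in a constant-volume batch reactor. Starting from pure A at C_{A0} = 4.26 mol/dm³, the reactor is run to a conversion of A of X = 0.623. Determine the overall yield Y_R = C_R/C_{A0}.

0.0385

C_A = C_{A0}(1−X) = 1.606 mol/dm³.
Along a PFR/batch, dC_R/dC_A = −r_R/(r_R+r_S) = −k₁/(k₁+k₂·C_A).
Integrating from C_{A0} to C_A: C_R = (0.147/0.816)·ln[(0.147+0.816·4.26)/(0.147+0.816·1.61)] = 0.1801·ln(3.623/1.458) = 0.1640 mol/dm³.
Y_R = C_R/C_{A0} = 0.1640/4.26 = 0.0385.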